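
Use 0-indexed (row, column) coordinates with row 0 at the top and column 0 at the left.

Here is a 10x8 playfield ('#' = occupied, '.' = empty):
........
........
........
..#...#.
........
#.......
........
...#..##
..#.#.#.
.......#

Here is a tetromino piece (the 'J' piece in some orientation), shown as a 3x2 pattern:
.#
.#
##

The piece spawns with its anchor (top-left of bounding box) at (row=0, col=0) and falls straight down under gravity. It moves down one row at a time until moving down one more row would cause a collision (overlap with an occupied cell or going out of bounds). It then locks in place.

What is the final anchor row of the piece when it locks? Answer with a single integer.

Spawn at (row=0, col=0). Try each row:
  row 0: fits
  row 1: fits
  row 2: fits
  row 3: blocked -> lock at row 2

Answer: 2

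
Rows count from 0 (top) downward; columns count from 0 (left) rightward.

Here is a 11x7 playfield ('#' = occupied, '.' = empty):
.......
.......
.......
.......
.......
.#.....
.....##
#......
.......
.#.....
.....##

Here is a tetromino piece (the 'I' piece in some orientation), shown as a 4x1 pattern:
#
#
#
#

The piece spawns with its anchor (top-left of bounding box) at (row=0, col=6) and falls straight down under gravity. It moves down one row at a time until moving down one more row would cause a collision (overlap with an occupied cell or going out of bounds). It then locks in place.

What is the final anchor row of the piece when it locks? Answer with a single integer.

Spawn at (row=0, col=6). Try each row:
  row 0: fits
  row 1: fits
  row 2: fits
  row 3: blocked -> lock at row 2

Answer: 2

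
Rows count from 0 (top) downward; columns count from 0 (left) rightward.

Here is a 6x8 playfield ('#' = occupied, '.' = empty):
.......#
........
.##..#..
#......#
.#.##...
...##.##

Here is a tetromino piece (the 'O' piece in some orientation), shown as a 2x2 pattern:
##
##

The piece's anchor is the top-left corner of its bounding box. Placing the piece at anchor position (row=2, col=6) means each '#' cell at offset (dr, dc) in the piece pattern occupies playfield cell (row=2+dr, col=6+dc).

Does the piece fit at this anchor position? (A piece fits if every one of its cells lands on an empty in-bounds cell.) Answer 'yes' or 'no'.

Check each piece cell at anchor (2, 6):
  offset (0,0) -> (2,6): empty -> OK
  offset (0,1) -> (2,7): empty -> OK
  offset (1,0) -> (3,6): empty -> OK
  offset (1,1) -> (3,7): occupied ('#') -> FAIL
All cells valid: no

Answer: no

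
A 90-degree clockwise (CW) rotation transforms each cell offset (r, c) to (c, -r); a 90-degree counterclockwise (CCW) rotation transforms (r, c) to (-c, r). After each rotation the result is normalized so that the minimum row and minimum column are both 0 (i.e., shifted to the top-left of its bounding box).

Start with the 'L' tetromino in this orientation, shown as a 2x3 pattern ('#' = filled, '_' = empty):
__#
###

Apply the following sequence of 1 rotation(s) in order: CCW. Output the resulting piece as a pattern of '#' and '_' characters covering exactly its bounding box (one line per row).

Answer: ##
_#
_#

Derivation:
Start:
__#
###
After rotation 1 (CCW):
##
_#
_#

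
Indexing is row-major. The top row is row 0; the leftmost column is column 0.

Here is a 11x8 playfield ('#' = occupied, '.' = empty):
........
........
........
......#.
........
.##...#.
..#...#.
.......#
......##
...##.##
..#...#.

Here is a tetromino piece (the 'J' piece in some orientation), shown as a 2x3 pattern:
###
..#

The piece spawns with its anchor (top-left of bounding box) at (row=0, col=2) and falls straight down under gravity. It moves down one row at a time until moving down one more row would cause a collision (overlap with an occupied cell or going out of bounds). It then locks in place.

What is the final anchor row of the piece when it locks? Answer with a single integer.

Spawn at (row=0, col=2). Try each row:
  row 0: fits
  row 1: fits
  row 2: fits
  row 3: fits
  row 4: fits
  row 5: blocked -> lock at row 4

Answer: 4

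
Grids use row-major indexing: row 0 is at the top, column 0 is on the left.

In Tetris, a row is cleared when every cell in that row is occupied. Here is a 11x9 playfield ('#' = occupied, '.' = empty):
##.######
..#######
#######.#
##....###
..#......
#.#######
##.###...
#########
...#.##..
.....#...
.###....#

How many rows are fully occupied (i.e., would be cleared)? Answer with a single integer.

Answer: 1

Derivation:
Check each row:
  row 0: 1 empty cell -> not full
  row 1: 2 empty cells -> not full
  row 2: 1 empty cell -> not full
  row 3: 4 empty cells -> not full
  row 4: 8 empty cells -> not full
  row 5: 1 empty cell -> not full
  row 6: 4 empty cells -> not full
  row 7: 0 empty cells -> FULL (clear)
  row 8: 6 empty cells -> not full
  row 9: 8 empty cells -> not full
  row 10: 5 empty cells -> not full
Total rows cleared: 1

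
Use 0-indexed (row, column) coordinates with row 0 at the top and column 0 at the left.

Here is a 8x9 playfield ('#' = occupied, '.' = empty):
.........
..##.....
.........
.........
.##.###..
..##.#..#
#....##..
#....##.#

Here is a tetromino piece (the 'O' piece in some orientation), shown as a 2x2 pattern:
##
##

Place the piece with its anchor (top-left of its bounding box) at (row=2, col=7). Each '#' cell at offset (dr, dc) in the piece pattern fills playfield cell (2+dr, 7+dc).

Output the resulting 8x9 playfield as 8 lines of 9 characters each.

Answer: .........
..##.....
.......##
.......##
.##.###..
..##.#..#
#....##..
#....##.#

Derivation:
Fill (2+0,7+0) = (2,7)
Fill (2+0,7+1) = (2,8)
Fill (2+1,7+0) = (3,7)
Fill (2+1,7+1) = (3,8)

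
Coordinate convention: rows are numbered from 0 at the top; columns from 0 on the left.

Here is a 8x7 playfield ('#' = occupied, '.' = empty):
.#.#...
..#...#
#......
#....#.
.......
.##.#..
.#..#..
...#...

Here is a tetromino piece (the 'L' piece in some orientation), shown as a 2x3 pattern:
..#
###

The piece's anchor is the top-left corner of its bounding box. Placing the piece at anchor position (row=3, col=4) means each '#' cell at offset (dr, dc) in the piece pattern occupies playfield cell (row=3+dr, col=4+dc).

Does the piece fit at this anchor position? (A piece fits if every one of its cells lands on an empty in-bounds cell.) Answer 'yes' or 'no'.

Check each piece cell at anchor (3, 4):
  offset (0,2) -> (3,6): empty -> OK
  offset (1,0) -> (4,4): empty -> OK
  offset (1,1) -> (4,5): empty -> OK
  offset (1,2) -> (4,6): empty -> OK
All cells valid: yes

Answer: yes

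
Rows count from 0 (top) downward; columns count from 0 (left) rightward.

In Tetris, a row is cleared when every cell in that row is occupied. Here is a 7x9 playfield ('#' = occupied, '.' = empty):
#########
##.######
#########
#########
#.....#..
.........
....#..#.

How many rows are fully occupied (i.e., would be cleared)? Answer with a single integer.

Check each row:
  row 0: 0 empty cells -> FULL (clear)
  row 1: 1 empty cell -> not full
  row 2: 0 empty cells -> FULL (clear)
  row 3: 0 empty cells -> FULL (clear)
  row 4: 7 empty cells -> not full
  row 5: 9 empty cells -> not full
  row 6: 7 empty cells -> not full
Total rows cleared: 3

Answer: 3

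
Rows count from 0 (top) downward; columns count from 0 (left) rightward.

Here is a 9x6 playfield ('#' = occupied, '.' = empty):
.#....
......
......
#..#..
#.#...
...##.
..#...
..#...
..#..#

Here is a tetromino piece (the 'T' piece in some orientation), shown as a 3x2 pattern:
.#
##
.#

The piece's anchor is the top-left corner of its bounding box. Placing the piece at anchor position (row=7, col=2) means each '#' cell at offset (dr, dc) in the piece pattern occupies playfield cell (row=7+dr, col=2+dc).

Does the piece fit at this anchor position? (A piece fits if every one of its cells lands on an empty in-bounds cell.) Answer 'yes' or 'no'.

Check each piece cell at anchor (7, 2):
  offset (0,1) -> (7,3): empty -> OK
  offset (1,0) -> (8,2): occupied ('#') -> FAIL
  offset (1,1) -> (8,3): empty -> OK
  offset (2,1) -> (9,3): out of bounds -> FAIL
All cells valid: no

Answer: no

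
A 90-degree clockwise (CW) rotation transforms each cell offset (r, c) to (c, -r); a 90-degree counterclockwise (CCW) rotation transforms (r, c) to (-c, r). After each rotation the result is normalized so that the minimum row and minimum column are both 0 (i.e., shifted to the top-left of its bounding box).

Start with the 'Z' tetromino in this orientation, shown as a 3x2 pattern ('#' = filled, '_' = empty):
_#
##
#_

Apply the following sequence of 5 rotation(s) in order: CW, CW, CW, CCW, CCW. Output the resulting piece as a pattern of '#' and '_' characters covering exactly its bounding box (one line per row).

Answer: ##_
_##

Derivation:
Start:
_#
##
#_
After rotation 1 (CW):
##_
_##
After rotation 2 (CW):
_#
##
#_
After rotation 3 (CW):
##_
_##
After rotation 4 (CCW):
_#
##
#_
After rotation 5 (CCW):
##_
_##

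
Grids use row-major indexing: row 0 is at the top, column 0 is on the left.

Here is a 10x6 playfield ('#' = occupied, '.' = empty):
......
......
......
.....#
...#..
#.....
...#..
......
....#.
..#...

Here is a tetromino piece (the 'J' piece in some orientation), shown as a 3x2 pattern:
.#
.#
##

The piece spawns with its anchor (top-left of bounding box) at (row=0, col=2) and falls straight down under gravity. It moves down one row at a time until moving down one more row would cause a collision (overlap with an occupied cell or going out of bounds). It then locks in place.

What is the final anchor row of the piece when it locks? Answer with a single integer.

Answer: 1

Derivation:
Spawn at (row=0, col=2). Try each row:
  row 0: fits
  row 1: fits
  row 2: blocked -> lock at row 1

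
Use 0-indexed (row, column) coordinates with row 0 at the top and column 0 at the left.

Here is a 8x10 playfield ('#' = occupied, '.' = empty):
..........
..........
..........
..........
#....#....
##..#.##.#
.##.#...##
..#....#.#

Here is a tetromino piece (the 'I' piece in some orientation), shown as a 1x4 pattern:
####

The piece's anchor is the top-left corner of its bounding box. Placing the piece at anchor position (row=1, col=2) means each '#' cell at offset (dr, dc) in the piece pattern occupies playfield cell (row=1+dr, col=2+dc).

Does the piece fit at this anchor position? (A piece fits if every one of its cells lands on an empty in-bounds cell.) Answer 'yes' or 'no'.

Check each piece cell at anchor (1, 2):
  offset (0,0) -> (1,2): empty -> OK
  offset (0,1) -> (1,3): empty -> OK
  offset (0,2) -> (1,4): empty -> OK
  offset (0,3) -> (1,5): empty -> OK
All cells valid: yes

Answer: yes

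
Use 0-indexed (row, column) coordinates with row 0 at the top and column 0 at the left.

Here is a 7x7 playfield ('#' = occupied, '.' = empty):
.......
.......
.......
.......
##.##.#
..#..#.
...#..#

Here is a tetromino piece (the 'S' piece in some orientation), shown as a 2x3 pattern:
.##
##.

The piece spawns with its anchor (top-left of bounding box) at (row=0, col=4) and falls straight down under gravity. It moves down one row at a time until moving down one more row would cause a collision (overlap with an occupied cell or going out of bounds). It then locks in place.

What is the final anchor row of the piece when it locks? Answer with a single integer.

Spawn at (row=0, col=4). Try each row:
  row 0: fits
  row 1: fits
  row 2: fits
  row 3: blocked -> lock at row 2

Answer: 2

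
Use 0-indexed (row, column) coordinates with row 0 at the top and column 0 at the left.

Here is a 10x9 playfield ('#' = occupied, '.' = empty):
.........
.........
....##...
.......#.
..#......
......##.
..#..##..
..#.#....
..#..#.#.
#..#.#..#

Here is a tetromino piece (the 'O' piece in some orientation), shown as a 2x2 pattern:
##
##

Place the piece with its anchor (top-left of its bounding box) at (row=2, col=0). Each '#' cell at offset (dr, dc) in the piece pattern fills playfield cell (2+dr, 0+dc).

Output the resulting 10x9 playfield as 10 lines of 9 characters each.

Answer: .........
.........
##..##...
##.....#.
..#......
......##.
..#..##..
..#.#....
..#..#.#.
#..#.#..#

Derivation:
Fill (2+0,0+0) = (2,0)
Fill (2+0,0+1) = (2,1)
Fill (2+1,0+0) = (3,0)
Fill (2+1,0+1) = (3,1)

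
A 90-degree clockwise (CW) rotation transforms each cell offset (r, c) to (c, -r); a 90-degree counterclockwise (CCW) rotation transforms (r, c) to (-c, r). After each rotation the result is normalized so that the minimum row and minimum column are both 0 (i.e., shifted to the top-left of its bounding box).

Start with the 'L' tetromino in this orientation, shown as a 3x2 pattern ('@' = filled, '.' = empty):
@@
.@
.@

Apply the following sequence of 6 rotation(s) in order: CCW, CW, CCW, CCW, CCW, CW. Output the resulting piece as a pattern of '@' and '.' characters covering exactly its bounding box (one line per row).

Answer: @.
@.
@@

Derivation:
Start:
@@
.@
.@
After rotation 1 (CCW):
@@@
@..
After rotation 2 (CW):
@@
.@
.@
After rotation 3 (CCW):
@@@
@..
After rotation 4 (CCW):
@.
@.
@@
After rotation 5 (CCW):
..@
@@@
After rotation 6 (CW):
@.
@.
@@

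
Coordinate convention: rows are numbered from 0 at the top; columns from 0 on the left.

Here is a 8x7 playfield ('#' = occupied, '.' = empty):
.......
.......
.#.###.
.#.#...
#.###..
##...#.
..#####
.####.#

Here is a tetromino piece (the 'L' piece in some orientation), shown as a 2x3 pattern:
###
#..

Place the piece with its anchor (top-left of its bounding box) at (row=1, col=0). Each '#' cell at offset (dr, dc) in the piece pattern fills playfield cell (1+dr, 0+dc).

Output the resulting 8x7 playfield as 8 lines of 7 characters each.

Answer: .......
###....
##.###.
.#.#...
#.###..
##...#.
..#####
.####.#

Derivation:
Fill (1+0,0+0) = (1,0)
Fill (1+0,0+1) = (1,1)
Fill (1+0,0+2) = (1,2)
Fill (1+1,0+0) = (2,0)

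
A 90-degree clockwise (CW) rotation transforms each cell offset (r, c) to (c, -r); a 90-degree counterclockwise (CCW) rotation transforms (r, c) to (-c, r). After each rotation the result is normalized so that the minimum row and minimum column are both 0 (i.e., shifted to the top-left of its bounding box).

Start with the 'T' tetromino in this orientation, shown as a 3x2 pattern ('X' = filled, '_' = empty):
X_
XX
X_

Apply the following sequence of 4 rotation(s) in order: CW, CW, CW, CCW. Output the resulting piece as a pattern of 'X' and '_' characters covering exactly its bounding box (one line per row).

Answer: _X
XX
_X

Derivation:
Start:
X_
XX
X_
After rotation 1 (CW):
XXX
_X_
After rotation 2 (CW):
_X
XX
_X
After rotation 3 (CW):
_X_
XXX
After rotation 4 (CCW):
_X
XX
_X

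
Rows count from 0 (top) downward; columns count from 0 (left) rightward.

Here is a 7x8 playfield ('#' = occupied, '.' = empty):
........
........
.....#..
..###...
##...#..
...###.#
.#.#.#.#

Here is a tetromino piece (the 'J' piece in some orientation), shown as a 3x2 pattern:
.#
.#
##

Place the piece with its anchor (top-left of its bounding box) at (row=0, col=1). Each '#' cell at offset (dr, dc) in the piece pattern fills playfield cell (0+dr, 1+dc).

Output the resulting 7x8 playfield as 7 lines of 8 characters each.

Answer: ..#.....
..#.....
.##..#..
..###...
##...#..
...###.#
.#.#.#.#

Derivation:
Fill (0+0,1+1) = (0,2)
Fill (0+1,1+1) = (1,2)
Fill (0+2,1+0) = (2,1)
Fill (0+2,1+1) = (2,2)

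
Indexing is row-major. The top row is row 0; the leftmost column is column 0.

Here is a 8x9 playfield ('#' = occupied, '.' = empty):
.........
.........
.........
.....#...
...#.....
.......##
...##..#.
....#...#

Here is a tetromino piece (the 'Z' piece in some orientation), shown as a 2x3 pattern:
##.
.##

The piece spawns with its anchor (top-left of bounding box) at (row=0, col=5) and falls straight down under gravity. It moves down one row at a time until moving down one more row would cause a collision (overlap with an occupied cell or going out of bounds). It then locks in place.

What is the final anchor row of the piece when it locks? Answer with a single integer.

Spawn at (row=0, col=5). Try each row:
  row 0: fits
  row 1: fits
  row 2: fits
  row 3: blocked -> lock at row 2

Answer: 2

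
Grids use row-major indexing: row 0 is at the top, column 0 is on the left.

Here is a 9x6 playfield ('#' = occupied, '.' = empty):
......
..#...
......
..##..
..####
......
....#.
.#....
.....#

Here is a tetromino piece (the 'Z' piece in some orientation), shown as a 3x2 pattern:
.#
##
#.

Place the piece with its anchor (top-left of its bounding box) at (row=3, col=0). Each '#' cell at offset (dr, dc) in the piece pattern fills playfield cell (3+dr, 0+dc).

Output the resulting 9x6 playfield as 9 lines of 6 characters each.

Fill (3+0,0+1) = (3,1)
Fill (3+1,0+0) = (4,0)
Fill (3+1,0+1) = (4,1)
Fill (3+2,0+0) = (5,0)

Answer: ......
..#...
......
.###..
######
#.....
....#.
.#....
.....#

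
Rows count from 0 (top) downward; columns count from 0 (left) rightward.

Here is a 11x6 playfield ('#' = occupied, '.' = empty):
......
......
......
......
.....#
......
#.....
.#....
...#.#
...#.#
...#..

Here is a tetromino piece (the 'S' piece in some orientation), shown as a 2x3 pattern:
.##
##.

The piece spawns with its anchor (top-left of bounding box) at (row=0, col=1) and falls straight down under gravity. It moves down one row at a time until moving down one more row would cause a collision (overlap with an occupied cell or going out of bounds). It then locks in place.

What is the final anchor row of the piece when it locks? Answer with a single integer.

Answer: 5

Derivation:
Spawn at (row=0, col=1). Try each row:
  row 0: fits
  row 1: fits
  row 2: fits
  row 3: fits
  row 4: fits
  row 5: fits
  row 6: blocked -> lock at row 5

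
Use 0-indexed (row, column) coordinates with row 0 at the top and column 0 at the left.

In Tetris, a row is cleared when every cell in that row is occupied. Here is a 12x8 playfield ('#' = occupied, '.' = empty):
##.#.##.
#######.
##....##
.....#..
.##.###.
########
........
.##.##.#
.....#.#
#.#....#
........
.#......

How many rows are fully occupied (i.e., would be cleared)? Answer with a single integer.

Answer: 1

Derivation:
Check each row:
  row 0: 3 empty cells -> not full
  row 1: 1 empty cell -> not full
  row 2: 4 empty cells -> not full
  row 3: 7 empty cells -> not full
  row 4: 3 empty cells -> not full
  row 5: 0 empty cells -> FULL (clear)
  row 6: 8 empty cells -> not full
  row 7: 3 empty cells -> not full
  row 8: 6 empty cells -> not full
  row 9: 5 empty cells -> not full
  row 10: 8 empty cells -> not full
  row 11: 7 empty cells -> not full
Total rows cleared: 1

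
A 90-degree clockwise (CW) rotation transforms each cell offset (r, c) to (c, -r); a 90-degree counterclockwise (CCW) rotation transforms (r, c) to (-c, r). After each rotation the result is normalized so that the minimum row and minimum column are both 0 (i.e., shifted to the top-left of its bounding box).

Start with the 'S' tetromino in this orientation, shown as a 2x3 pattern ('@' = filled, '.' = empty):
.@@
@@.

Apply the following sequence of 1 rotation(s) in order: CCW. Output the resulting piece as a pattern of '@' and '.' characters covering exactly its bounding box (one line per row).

Answer: @.
@@
.@

Derivation:
Start:
.@@
@@.
After rotation 1 (CCW):
@.
@@
.@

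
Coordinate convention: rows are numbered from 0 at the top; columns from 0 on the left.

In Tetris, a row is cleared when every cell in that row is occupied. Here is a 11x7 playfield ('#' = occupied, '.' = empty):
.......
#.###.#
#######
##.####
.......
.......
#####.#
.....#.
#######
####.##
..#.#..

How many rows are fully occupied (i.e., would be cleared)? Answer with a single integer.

Answer: 2

Derivation:
Check each row:
  row 0: 7 empty cells -> not full
  row 1: 2 empty cells -> not full
  row 2: 0 empty cells -> FULL (clear)
  row 3: 1 empty cell -> not full
  row 4: 7 empty cells -> not full
  row 5: 7 empty cells -> not full
  row 6: 1 empty cell -> not full
  row 7: 6 empty cells -> not full
  row 8: 0 empty cells -> FULL (clear)
  row 9: 1 empty cell -> not full
  row 10: 5 empty cells -> not full
Total rows cleared: 2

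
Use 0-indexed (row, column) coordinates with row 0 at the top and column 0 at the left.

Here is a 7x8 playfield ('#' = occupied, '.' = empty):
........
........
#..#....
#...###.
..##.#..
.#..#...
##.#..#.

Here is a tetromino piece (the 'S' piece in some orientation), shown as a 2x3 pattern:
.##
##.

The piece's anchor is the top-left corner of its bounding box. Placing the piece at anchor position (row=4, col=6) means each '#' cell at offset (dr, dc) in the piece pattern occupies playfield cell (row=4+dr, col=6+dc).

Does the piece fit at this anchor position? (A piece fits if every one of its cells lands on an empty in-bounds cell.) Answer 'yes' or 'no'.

Answer: no

Derivation:
Check each piece cell at anchor (4, 6):
  offset (0,1) -> (4,7): empty -> OK
  offset (0,2) -> (4,8): out of bounds -> FAIL
  offset (1,0) -> (5,6): empty -> OK
  offset (1,1) -> (5,7): empty -> OK
All cells valid: no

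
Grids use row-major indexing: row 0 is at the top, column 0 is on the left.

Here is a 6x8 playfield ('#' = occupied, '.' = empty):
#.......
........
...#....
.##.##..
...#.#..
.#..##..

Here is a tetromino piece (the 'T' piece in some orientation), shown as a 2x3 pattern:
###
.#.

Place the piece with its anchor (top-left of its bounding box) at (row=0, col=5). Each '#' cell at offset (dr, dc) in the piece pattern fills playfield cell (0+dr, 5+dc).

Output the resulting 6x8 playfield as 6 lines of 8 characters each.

Fill (0+0,5+0) = (0,5)
Fill (0+0,5+1) = (0,6)
Fill (0+0,5+2) = (0,7)
Fill (0+1,5+1) = (1,6)

Answer: #....###
......#.
...#....
.##.##..
...#.#..
.#..##..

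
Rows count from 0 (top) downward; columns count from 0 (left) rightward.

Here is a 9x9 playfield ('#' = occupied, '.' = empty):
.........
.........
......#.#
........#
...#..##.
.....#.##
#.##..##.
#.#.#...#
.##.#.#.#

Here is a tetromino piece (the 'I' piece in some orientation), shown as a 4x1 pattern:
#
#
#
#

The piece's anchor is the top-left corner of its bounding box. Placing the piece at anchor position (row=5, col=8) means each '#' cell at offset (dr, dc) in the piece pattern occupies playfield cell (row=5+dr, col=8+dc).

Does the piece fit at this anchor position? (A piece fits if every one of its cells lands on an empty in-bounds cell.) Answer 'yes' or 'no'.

Answer: no

Derivation:
Check each piece cell at anchor (5, 8):
  offset (0,0) -> (5,8): occupied ('#') -> FAIL
  offset (1,0) -> (6,8): empty -> OK
  offset (2,0) -> (7,8): occupied ('#') -> FAIL
  offset (3,0) -> (8,8): occupied ('#') -> FAIL
All cells valid: no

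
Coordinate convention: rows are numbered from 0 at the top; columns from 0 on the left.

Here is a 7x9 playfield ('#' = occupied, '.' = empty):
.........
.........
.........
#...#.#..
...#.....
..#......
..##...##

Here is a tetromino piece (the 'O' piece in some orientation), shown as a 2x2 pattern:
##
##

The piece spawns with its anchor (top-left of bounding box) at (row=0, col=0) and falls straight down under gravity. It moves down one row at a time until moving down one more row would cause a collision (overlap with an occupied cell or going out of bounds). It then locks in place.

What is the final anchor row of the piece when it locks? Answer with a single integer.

Spawn at (row=0, col=0). Try each row:
  row 0: fits
  row 1: fits
  row 2: blocked -> lock at row 1

Answer: 1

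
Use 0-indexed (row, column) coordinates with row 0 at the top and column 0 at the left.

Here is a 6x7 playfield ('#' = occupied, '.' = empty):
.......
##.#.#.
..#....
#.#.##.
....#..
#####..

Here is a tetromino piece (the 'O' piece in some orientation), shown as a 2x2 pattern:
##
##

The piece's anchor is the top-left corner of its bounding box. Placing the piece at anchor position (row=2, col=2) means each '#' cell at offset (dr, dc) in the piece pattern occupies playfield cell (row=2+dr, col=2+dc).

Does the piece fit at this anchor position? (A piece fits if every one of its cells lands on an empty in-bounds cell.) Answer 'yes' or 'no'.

Answer: no

Derivation:
Check each piece cell at anchor (2, 2):
  offset (0,0) -> (2,2): occupied ('#') -> FAIL
  offset (0,1) -> (2,3): empty -> OK
  offset (1,0) -> (3,2): occupied ('#') -> FAIL
  offset (1,1) -> (3,3): empty -> OK
All cells valid: no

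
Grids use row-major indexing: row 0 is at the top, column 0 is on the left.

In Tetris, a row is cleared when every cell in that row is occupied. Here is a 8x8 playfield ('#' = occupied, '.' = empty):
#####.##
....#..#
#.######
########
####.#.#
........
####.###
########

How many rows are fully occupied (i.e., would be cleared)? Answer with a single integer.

Answer: 2

Derivation:
Check each row:
  row 0: 1 empty cell -> not full
  row 1: 6 empty cells -> not full
  row 2: 1 empty cell -> not full
  row 3: 0 empty cells -> FULL (clear)
  row 4: 2 empty cells -> not full
  row 5: 8 empty cells -> not full
  row 6: 1 empty cell -> not full
  row 7: 0 empty cells -> FULL (clear)
Total rows cleared: 2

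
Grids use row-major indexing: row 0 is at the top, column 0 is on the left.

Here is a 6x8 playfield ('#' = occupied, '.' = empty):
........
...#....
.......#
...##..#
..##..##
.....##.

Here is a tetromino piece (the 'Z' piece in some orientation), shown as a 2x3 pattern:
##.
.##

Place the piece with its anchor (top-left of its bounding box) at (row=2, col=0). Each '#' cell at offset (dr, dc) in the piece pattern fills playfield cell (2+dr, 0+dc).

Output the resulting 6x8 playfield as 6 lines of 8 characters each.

Fill (2+0,0+0) = (2,0)
Fill (2+0,0+1) = (2,1)
Fill (2+1,0+1) = (3,1)
Fill (2+1,0+2) = (3,2)

Answer: ........
...#....
##.....#
.####..#
..##..##
.....##.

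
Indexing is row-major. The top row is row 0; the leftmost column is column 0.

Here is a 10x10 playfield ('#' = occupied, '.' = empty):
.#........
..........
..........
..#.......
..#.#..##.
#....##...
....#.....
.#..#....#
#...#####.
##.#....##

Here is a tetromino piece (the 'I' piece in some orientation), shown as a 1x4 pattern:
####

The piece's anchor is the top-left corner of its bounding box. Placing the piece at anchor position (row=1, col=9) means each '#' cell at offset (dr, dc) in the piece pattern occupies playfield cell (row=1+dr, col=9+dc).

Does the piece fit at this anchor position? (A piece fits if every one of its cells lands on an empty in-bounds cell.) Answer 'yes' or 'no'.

Answer: no

Derivation:
Check each piece cell at anchor (1, 9):
  offset (0,0) -> (1,9): empty -> OK
  offset (0,1) -> (1,10): out of bounds -> FAIL
  offset (0,2) -> (1,11): out of bounds -> FAIL
  offset (0,3) -> (1,12): out of bounds -> FAIL
All cells valid: no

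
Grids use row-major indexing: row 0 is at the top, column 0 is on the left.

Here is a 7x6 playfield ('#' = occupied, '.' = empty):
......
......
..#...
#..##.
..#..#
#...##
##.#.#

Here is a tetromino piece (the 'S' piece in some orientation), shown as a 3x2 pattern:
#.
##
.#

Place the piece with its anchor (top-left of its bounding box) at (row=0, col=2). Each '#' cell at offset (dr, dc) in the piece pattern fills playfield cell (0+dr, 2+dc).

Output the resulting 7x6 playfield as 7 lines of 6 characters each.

Answer: ..#...
..##..
..##..
#..##.
..#..#
#...##
##.#.#

Derivation:
Fill (0+0,2+0) = (0,2)
Fill (0+1,2+0) = (1,2)
Fill (0+1,2+1) = (1,3)
Fill (0+2,2+1) = (2,3)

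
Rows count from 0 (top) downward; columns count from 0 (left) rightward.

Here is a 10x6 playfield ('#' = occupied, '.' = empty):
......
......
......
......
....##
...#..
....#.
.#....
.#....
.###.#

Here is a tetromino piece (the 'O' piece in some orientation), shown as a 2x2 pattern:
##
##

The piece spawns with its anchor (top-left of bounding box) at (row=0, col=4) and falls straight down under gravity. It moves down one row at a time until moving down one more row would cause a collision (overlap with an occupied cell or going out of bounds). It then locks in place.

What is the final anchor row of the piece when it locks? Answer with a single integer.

Spawn at (row=0, col=4). Try each row:
  row 0: fits
  row 1: fits
  row 2: fits
  row 3: blocked -> lock at row 2

Answer: 2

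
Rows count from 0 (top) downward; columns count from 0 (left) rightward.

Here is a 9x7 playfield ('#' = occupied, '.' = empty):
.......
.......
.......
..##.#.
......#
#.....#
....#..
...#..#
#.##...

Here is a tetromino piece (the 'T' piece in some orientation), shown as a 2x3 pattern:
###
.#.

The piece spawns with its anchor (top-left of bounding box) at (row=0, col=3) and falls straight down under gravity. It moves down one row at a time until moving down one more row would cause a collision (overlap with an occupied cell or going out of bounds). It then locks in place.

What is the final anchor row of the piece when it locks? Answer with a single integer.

Answer: 2

Derivation:
Spawn at (row=0, col=3). Try each row:
  row 0: fits
  row 1: fits
  row 2: fits
  row 3: blocked -> lock at row 2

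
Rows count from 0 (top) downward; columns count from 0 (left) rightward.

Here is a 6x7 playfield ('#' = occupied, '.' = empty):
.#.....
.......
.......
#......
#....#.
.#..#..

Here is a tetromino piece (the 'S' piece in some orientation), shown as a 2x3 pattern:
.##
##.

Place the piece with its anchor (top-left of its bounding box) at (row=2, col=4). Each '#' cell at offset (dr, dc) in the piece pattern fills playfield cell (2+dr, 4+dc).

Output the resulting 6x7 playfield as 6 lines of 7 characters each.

Answer: .#.....
.......
.....##
#...##.
#....#.
.#..#..

Derivation:
Fill (2+0,4+1) = (2,5)
Fill (2+0,4+2) = (2,6)
Fill (2+1,4+0) = (3,4)
Fill (2+1,4+1) = (3,5)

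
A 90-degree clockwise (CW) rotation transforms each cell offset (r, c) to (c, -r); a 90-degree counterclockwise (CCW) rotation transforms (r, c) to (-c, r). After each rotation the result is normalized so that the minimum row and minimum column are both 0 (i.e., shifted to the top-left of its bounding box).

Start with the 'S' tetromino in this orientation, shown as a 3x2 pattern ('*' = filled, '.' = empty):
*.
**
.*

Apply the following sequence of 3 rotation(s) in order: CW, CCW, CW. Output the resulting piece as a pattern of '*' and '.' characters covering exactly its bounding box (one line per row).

Start:
*.
**
.*
After rotation 1 (CW):
.**
**.
After rotation 2 (CCW):
*.
**
.*
After rotation 3 (CW):
.**
**.

Answer: .**
**.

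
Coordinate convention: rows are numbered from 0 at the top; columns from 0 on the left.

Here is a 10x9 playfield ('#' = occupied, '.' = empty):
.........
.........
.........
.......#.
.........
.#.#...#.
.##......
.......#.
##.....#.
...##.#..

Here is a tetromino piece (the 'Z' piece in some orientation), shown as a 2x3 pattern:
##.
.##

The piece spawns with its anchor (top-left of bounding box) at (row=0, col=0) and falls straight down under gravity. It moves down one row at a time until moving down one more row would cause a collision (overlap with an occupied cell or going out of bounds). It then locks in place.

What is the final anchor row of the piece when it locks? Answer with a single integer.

Spawn at (row=0, col=0). Try each row:
  row 0: fits
  row 1: fits
  row 2: fits
  row 3: fits
  row 4: blocked -> lock at row 3

Answer: 3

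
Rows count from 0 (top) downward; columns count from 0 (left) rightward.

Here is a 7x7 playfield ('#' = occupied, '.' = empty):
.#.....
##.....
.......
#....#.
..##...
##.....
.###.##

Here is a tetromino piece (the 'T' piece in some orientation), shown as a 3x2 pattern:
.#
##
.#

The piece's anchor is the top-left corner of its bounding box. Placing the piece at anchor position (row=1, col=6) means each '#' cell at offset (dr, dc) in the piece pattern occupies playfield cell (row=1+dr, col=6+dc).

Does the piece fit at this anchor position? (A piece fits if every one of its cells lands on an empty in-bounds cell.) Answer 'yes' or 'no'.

Check each piece cell at anchor (1, 6):
  offset (0,1) -> (1,7): out of bounds -> FAIL
  offset (1,0) -> (2,6): empty -> OK
  offset (1,1) -> (2,7): out of bounds -> FAIL
  offset (2,1) -> (3,7): out of bounds -> FAIL
All cells valid: no

Answer: no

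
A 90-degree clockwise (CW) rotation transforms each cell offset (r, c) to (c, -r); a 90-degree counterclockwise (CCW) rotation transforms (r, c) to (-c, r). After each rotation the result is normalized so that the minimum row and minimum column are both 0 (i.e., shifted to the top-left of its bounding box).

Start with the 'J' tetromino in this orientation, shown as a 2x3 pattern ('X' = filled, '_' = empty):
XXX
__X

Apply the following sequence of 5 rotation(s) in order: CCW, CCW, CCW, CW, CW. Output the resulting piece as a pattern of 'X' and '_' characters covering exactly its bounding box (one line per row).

Start:
XXX
__X
After rotation 1 (CCW):
XX
X_
X_
After rotation 2 (CCW):
X__
XXX
After rotation 3 (CCW):
_X
_X
XX
After rotation 4 (CW):
X__
XXX
After rotation 5 (CW):
XX
X_
X_

Answer: XX
X_
X_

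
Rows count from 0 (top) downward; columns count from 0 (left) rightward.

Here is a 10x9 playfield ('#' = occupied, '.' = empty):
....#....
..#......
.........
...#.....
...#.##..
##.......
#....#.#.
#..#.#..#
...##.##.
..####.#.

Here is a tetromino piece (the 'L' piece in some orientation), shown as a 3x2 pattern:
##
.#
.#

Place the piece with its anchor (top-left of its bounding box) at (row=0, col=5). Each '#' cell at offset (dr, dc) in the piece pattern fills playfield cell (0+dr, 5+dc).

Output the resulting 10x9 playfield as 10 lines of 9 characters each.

Fill (0+0,5+0) = (0,5)
Fill (0+0,5+1) = (0,6)
Fill (0+1,5+1) = (1,6)
Fill (0+2,5+1) = (2,6)

Answer: ....###..
..#...#..
......#..
...#.....
...#.##..
##.......
#....#.#.
#..#.#..#
...##.##.
..####.#.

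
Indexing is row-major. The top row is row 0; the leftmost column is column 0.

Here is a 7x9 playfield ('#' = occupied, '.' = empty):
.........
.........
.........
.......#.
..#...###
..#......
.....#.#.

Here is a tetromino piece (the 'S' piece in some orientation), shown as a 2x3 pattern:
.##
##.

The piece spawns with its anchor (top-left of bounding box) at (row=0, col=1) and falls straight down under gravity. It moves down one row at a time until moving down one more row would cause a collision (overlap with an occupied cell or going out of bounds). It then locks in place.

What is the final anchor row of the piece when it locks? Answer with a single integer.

Spawn at (row=0, col=1). Try each row:
  row 0: fits
  row 1: fits
  row 2: fits
  row 3: blocked -> lock at row 2

Answer: 2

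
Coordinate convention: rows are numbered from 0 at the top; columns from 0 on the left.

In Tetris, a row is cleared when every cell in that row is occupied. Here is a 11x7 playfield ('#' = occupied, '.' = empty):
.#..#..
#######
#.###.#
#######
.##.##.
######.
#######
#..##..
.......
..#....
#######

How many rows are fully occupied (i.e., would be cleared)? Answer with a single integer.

Check each row:
  row 0: 5 empty cells -> not full
  row 1: 0 empty cells -> FULL (clear)
  row 2: 2 empty cells -> not full
  row 3: 0 empty cells -> FULL (clear)
  row 4: 3 empty cells -> not full
  row 5: 1 empty cell -> not full
  row 6: 0 empty cells -> FULL (clear)
  row 7: 4 empty cells -> not full
  row 8: 7 empty cells -> not full
  row 9: 6 empty cells -> not full
  row 10: 0 empty cells -> FULL (clear)
Total rows cleared: 4

Answer: 4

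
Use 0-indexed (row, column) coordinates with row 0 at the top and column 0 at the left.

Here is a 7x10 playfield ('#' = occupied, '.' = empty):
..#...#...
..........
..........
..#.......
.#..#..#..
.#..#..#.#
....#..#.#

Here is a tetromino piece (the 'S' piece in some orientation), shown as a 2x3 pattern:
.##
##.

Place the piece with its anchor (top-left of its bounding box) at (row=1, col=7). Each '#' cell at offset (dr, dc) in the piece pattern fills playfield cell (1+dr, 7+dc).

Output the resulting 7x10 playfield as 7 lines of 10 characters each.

Fill (1+0,7+1) = (1,8)
Fill (1+0,7+2) = (1,9)
Fill (1+1,7+0) = (2,7)
Fill (1+1,7+1) = (2,8)

Answer: ..#...#...
........##
.......##.
..#.......
.#..#..#..
.#..#..#.#
....#..#.#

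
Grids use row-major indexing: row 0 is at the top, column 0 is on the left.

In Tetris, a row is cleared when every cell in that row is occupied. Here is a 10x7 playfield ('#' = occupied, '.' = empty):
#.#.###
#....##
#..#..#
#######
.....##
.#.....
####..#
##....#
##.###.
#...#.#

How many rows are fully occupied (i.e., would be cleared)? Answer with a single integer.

Answer: 1

Derivation:
Check each row:
  row 0: 2 empty cells -> not full
  row 1: 4 empty cells -> not full
  row 2: 4 empty cells -> not full
  row 3: 0 empty cells -> FULL (clear)
  row 4: 5 empty cells -> not full
  row 5: 6 empty cells -> not full
  row 6: 2 empty cells -> not full
  row 7: 4 empty cells -> not full
  row 8: 2 empty cells -> not full
  row 9: 4 empty cells -> not full
Total rows cleared: 1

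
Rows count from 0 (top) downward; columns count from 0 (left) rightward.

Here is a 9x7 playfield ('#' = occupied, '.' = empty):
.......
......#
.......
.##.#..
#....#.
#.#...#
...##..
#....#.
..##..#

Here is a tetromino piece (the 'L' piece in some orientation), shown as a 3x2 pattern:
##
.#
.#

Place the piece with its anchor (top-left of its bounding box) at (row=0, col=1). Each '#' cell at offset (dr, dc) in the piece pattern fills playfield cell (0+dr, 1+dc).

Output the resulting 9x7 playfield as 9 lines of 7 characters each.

Answer: .##....
..#...#
..#....
.##.#..
#....#.
#.#...#
...##..
#....#.
..##..#

Derivation:
Fill (0+0,1+0) = (0,1)
Fill (0+0,1+1) = (0,2)
Fill (0+1,1+1) = (1,2)
Fill (0+2,1+1) = (2,2)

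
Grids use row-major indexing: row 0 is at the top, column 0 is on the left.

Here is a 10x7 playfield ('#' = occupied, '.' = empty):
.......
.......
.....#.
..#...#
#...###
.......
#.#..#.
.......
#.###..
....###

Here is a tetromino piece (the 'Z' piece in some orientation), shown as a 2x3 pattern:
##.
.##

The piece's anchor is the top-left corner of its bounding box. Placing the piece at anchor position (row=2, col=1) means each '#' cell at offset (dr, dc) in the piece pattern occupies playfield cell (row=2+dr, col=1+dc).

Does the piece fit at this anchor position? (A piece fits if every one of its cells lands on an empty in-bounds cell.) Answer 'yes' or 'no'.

Answer: no

Derivation:
Check each piece cell at anchor (2, 1):
  offset (0,0) -> (2,1): empty -> OK
  offset (0,1) -> (2,2): empty -> OK
  offset (1,1) -> (3,2): occupied ('#') -> FAIL
  offset (1,2) -> (3,3): empty -> OK
All cells valid: no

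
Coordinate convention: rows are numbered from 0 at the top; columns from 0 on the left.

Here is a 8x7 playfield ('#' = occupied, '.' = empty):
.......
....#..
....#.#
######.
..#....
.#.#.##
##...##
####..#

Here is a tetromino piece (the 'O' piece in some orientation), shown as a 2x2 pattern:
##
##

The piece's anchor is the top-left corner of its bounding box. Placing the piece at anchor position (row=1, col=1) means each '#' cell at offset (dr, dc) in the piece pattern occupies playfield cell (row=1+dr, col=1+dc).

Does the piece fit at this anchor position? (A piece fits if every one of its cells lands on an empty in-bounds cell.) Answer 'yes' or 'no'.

Answer: yes

Derivation:
Check each piece cell at anchor (1, 1):
  offset (0,0) -> (1,1): empty -> OK
  offset (0,1) -> (1,2): empty -> OK
  offset (1,0) -> (2,1): empty -> OK
  offset (1,1) -> (2,2): empty -> OK
All cells valid: yes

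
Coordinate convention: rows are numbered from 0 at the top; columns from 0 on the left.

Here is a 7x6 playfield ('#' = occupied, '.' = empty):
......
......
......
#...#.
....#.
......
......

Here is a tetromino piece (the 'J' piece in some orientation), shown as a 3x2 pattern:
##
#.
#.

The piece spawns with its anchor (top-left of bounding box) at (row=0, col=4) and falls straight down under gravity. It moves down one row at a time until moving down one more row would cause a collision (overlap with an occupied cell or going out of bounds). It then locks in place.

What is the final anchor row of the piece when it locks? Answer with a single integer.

Spawn at (row=0, col=4). Try each row:
  row 0: fits
  row 1: blocked -> lock at row 0

Answer: 0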